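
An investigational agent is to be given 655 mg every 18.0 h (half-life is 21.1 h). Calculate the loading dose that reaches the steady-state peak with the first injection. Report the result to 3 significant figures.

1470 mg

k = ln 2 / 21.1 = 0.03285 h⁻¹
Accumulation ratio R = 1 / (1 − e^(−kτ)) = 1 / (1 − e^(−0.03285×18.0)) = 1 / (1 − 0.5536) = 2.240
Loading dose = maintenance dose × R = 655 × 2.240 ≈ 1470 mg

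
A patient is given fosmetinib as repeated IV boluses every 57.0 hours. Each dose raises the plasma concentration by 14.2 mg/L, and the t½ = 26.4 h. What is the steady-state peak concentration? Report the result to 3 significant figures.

18.3 mg/L

k = ln 2 / 26.4 = 0.02626 h⁻¹
Fraction remaining after one interval: e^(−kτ) = e^(−0.02626 × 57.0) = 0.2239
R = 1 / (1 − 0.2239) = 1.288
Css,max = 14.2 × 1.288 ≈ 18.3 mg/L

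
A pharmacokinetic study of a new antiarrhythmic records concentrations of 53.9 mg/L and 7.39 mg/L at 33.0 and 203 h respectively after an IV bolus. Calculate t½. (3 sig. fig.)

k = ln(C₁/C₂) / (t₂ − t₁) = ln(53.9/7.39) / (203 − 33.0)
  = 1.987 / 170.0 = 0.01169 h⁻¹
t½ = ln 2 / k = ln 2 / 0.01169 ≈ 59.3 hours

59.3 hours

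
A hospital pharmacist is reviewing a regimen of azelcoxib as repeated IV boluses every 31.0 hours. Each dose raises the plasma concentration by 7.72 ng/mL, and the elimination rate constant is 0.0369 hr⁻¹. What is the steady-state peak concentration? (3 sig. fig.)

11.3 ng/mL

Fraction remaining after one interval: e^(−kτ) = e^(−0.03690 × 31.0) = 0.3186
R = 1 / (1 − 0.3186) = 1.468
Css,max = 7.72 × 1.468 ≈ 11.3 ng/mL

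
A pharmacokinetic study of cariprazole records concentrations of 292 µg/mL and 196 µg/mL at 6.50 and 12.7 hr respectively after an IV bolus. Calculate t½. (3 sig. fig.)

k = ln(C₁/C₂) / (t₂ − t₁) = ln(292/196) / (12.7 − 6.50)
  = 0.3986 / 6.200 = 0.06430 hr⁻¹
t½ = ln 2 / k = ln 2 / 0.06430 ≈ 10.8 hours

10.8 hours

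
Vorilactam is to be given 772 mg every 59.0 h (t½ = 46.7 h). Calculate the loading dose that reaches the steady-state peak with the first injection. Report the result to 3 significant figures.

k = ln 2 / 46.7 = 0.01484 h⁻¹
Accumulation ratio R = 1 / (1 − e^(−kτ)) = 1 / (1 − e^(−0.01484×59.0)) = 1 / (1 − 0.4166) = 1.714
Loading dose = maintenance dose × R = 772 × 1.714 ≈ 1320 mg

1320 mg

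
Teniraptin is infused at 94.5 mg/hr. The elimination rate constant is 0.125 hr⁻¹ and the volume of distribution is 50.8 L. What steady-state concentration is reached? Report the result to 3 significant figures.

14.9 mg/L

CL = k · V = 0.125 × 50.8 = 6.350 L/hr
Css = rate / CL = 94.5 / 6.350 ≈ 14.9 mg/L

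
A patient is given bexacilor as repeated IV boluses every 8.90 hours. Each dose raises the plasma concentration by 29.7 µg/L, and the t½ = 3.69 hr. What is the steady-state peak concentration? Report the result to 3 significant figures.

36.6 µg/L

k = ln 2 / 3.69 = 0.1878 hr⁻¹
Fraction remaining after one interval: e^(−kτ) = e^(−0.1878 × 8.90) = 0.1879
R = 1 / (1 − 0.1879) = 1.231
Css,max = 29.7 × 1.231 ≈ 36.6 µg/L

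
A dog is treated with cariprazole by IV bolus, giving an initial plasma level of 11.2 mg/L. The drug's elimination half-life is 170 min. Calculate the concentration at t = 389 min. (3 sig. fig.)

2.29 mg/L

k = ln 2 / 170 = 0.004077 min⁻¹
389 min is 2.288 half-lives, so C = 11.2 × (1/2)^2.288 = 11.2 × 0.2047 ≈ 2.29 mg/L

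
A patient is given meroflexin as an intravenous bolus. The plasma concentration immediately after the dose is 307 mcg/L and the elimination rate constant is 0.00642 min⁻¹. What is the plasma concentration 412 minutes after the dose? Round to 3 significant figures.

21.8 mcg/L

C(t) = C₀ e^(−kt) = 307 × e^(−0.006420 × 412) = 307 × e^(−2.645) = 307 × 0.07100 ≈ 21.8 mcg/L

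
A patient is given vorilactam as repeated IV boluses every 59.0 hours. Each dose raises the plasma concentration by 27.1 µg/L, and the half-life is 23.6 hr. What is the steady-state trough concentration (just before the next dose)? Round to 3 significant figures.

k = ln 2 / 23.6 = 0.02937 hr⁻¹
Fraction remaining after one interval: e^(−kτ) = e^(−0.02937 × 59.0) = 0.1768
R = 1 / (1 − 0.1768) = 1.215
Css,max = 27.1 × 1.215 = 32.92 µg/L
Css,min = Css,max × e^(−kτ) = 32.92 × 0.1768 ≈ 5.82 µg/L

5.82 µg/L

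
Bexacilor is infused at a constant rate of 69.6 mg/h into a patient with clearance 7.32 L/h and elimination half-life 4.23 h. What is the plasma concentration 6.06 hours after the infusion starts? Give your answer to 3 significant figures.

Css = rate / CL = 69.6 / 7.32 = 9.508 mg/L
k = ln 2 / 4.23 = 0.1639 h⁻¹
C(t) = Css (1 − e^(−kt)) = 9.508 × (1 − e^(−0.9930)) = 9.508 × 0.6295 ≈ 5.99 mg/L

5.99 mg/L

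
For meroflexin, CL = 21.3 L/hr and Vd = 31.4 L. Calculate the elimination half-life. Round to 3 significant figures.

k = CL / V = 21.3 / 31.4 = 0.6783 hr⁻¹
t½ = ln 2 / k = ln 2 / 0.6783 ≈ 1.02 hours

1.02 hours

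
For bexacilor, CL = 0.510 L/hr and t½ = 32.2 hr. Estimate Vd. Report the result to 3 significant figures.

k = ln 2 / t½ = ln 2 / 32.2 = 0.02153 hr⁻¹
V = CL / k = 0.510 / 0.02153 ≈ 23.7 L

23.7 L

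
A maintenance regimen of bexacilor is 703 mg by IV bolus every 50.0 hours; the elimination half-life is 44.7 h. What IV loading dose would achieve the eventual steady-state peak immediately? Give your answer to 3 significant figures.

k = ln 2 / 44.7 = 0.01551 h⁻¹
Accumulation ratio R = 1 / (1 − e^(−kτ)) = 1 / (1 − e^(−0.01551×50.0)) = 1 / (1 − 0.4606) = 1.854
Loading dose = maintenance dose × R = 703 × 1.854 ≈ 1300 mg

1300 mg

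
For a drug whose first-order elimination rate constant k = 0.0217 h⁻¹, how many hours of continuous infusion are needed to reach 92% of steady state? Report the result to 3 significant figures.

f = 1 − e^(−kt)  ⇒  t = −ln(1 − f) / k
t = −ln(1 − 0.92) / 0.02170 = 2.526 / 0.02170 ≈ 116 hours

116 hours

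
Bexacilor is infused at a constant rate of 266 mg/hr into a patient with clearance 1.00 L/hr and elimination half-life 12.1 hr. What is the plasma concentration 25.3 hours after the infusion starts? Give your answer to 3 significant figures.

204 mg/L

Css = rate / CL = 266 / 1.00 = 266.0 mg/L
k = ln 2 / 12.1 = 0.05728 hr⁻¹
C(t) = Css (1 − e^(−kt)) = 266.0 × (1 − e^(−1.449)) = 266.0 × 0.7653 ≈ 204 mg/L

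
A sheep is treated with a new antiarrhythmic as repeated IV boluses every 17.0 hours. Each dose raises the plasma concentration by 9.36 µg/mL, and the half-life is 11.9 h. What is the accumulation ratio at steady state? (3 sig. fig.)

1.59

k = ln 2 / 11.9 = 0.05825 h⁻¹
Fraction remaining after one interval: e^(−kτ) = e^(−0.05825 × 17.0) = 0.3715
R = 1 / (1 − 0.3715) = 1 / 0.6285 ≈ 1.59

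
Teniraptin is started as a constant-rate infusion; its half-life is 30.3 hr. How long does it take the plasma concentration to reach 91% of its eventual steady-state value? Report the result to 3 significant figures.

105 hours

k = ln 2 / 30.3 = 0.02288 hr⁻¹
f = 1 − e^(−kt)  ⇒  t = −ln(1 − f) / k
t = −ln(1 − 0.91) / 0.02288 = 2.408 / 0.02288 ≈ 105 hours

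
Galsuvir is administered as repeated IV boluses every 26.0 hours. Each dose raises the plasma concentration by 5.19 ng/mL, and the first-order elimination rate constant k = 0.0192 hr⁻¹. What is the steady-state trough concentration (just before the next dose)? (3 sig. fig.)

Fraction remaining after one interval: e^(−kτ) = e^(−0.01920 × 26.0) = 0.6070
R = 1 / (1 − 0.6070) = 2.545
Css,max = 5.19 × 2.545 = 13.21 ng/mL
Css,min = Css,max × e^(−kτ) = 13.21 × 0.6070 ≈ 8.02 ng/mL

8.02 ng/mL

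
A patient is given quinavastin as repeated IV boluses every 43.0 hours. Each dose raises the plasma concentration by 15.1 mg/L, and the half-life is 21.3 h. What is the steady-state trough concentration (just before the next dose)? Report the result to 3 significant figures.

k = ln 2 / 21.3 = 0.03254 h⁻¹
Fraction remaining after one interval: e^(−kτ) = e^(−0.03254 × 43.0) = 0.2468
R = 1 / (1 − 0.2468) = 1.328
Css,max = 15.1 × 1.328 = 20.05 mg/L
Css,min = Css,max × e^(−kτ) = 20.05 × 0.2468 ≈ 4.95 mg/L

4.95 mg/L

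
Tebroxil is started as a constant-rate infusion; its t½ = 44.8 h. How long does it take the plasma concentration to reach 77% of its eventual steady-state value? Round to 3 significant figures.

k = ln 2 / 44.8 = 0.01547 h⁻¹
f = 1 − e^(−kt)  ⇒  t = −ln(1 − f) / k
t = −ln(1 − 0.77) / 0.01547 = 1.470 / 0.01547 ≈ 95.0 hours

95.0 hours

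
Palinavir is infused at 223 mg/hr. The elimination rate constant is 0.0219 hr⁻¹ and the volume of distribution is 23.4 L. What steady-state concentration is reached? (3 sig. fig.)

435 µg/mL

CL = k · V = 0.0219 × 23.4 = 0.5125 L/hr
Css = rate / CL = 223 / 0.5125 ≈ 435 µg/mL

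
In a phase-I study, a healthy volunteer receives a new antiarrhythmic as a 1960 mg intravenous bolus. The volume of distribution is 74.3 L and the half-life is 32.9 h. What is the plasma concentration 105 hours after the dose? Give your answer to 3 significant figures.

C₀ = dose / V = 1960 / 74.3 = 26.38 mg/L
k = ln 2 / 32.9 = 0.02107 h⁻¹
C(t) = C₀ e^(−kt) = 26.38 × e^(−0.02107 × 105) = 26.38 × e^(−2.212) = 26.38 × 0.1095 ≈ 2.89 mg/L

2.89 mg/L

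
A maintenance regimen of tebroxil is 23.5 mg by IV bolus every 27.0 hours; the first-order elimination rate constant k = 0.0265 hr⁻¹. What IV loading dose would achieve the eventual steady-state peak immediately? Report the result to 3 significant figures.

46.0 mg

Accumulation ratio R = 1 / (1 − e^(−kτ)) = 1 / (1 − e^(−0.02650×27.0)) = 1 / (1 − 0.4889) = 1.957
Loading dose = maintenance dose × R = 23.5 × 1.957 ≈ 46.0 mg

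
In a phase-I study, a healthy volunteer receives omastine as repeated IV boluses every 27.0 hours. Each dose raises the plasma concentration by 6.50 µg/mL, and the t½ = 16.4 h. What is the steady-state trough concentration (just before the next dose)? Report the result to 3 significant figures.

3.05 µg/mL

k = ln 2 / 16.4 = 0.04227 h⁻¹
Fraction remaining after one interval: e^(−kτ) = e^(−0.04227 × 27.0) = 0.3194
R = 1 / (1 − 0.3194) = 1.469
Css,max = 6.50 × 1.469 = 9.551 µg/mL
Css,min = Css,max × e^(−kτ) = 9.551 × 0.3194 ≈ 3.05 µg/mL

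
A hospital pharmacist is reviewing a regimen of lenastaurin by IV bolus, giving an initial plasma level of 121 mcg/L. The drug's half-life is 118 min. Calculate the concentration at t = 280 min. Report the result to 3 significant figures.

23.4 mcg/L

k = ln 2 / 118 = 0.005874 min⁻¹
280 min is 2.373 half-lives, so C = 121 × (1/2)^2.373 = 121 × 0.1931 ≈ 23.4 mcg/L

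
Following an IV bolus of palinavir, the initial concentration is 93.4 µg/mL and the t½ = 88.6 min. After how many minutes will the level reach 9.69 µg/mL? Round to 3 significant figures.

k = ln 2 / 88.6 = 0.007823 min⁻¹
C(t) = C₀ e^(−kt)  ⇒  t = ln(C₀/C) / k
t = ln(93.4/9.69) / 0.007823 = 2.266 / 0.007823 ≈ 290 minutes

290 minutes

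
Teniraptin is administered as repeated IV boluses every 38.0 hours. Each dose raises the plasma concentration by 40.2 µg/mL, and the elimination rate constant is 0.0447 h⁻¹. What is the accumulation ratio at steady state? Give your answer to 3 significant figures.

1.22

Fraction remaining after one interval: e^(−kτ) = e^(−0.04470 × 38.0) = 0.1829
R = 1 / (1 − 0.1829) = 1 / 0.8171 ≈ 1.22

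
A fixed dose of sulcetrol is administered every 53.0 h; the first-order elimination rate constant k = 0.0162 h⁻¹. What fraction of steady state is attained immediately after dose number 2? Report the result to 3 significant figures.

0.820

f_n = 1 − e^(−nkτ) = 1 − e^(−2 × 0.01620 × 53.0) = 1 − e^(−1.717) = 1 − 0.1796 ≈ 0.820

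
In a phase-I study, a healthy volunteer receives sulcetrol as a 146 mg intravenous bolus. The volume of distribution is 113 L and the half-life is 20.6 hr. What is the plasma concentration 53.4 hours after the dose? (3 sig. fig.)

0.214 µg/mL

C₀ = dose / V = 146 / 113 = 1.292 µg/mL
k = ln 2 / 20.6 = 0.03365 hr⁻¹
C(t) = C₀ e^(−kt) = 1.292 × e^(−0.03365 × 53.4) = 1.292 × e^(−1.797) = 1.292 × 0.1658 ≈ 0.214 µg/mL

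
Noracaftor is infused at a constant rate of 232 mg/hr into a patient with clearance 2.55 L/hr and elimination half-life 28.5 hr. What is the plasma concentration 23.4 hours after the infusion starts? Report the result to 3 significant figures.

39.5 µg/mL

Css = rate / CL = 232 / 2.55 = 90.98 µg/mL
k = ln 2 / 28.5 = 0.02432 hr⁻¹
C(t) = Css (1 − e^(−kt)) = 90.98 × (1 − e^(−0.5691)) = 90.98 × 0.4340 ≈ 39.5 µg/mL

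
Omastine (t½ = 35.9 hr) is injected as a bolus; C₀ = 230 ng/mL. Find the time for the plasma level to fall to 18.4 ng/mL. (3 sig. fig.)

k = ln 2 / 35.9 = 0.01931 hr⁻¹
C(t) = C₀ e^(−kt)  ⇒  t = ln(C₀/C) / k
t = ln(230/18.4) / 0.01931 = 2.526 / 0.01931 ≈ 131 hours

131 hours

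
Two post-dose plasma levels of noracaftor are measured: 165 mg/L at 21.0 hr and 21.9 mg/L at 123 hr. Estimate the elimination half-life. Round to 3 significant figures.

k = ln(C₁/C₂) / (t₂ − t₁) = ln(165/21.9) / (123 − 21.0)
  = 2.019 / 102.0 = 0.01980 hr⁻¹
t½ = ln 2 / k = ln 2 / 0.01980 ≈ 35.0 hours

35.0 hours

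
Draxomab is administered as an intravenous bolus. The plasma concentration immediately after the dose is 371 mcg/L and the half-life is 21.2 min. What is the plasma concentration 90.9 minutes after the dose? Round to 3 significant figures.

k = ln 2 / 21.2 = 0.03270 min⁻¹
C(t) = C₀ e^(−kt) = 371 × e^(−0.03270 × 90.9) = 371 × e^(−2.972) = 371 × 0.05120 ≈ 19.0 mcg/L

19.0 mcg/L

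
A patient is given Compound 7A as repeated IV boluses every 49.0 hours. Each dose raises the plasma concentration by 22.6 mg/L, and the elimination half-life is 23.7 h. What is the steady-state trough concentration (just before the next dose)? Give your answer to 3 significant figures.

7.08 mg/L

k = ln 2 / 23.7 = 0.02925 h⁻¹
Fraction remaining after one interval: e^(−kτ) = e^(−0.02925 × 49.0) = 0.2386
R = 1 / (1 − 0.2386) = 1.313
Css,max = 22.6 × 1.313 = 29.68 mg/L
Css,min = Css,max × e^(−kτ) = 29.68 × 0.2386 ≈ 7.08 mg/L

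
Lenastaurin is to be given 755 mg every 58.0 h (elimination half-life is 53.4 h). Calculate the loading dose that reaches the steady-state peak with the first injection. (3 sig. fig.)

1430 mg

k = ln 2 / 53.4 = 0.01298 h⁻¹
Accumulation ratio R = 1 / (1 − e^(−kτ)) = 1 / (1 − e^(−0.01298×58.0)) = 1 / (1 − 0.4710) = 1.890
Loading dose = maintenance dose × R = 755 × 1.890 ≈ 1430 mg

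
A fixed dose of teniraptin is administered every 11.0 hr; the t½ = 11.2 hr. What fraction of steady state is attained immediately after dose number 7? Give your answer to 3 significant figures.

k = ln 2 / 11.2 = 0.06189 hr⁻¹
f_n = 1 − e^(−nkτ) = 1 − e^(−7 × 0.06189 × 11.0) = 1 − e^(−4.765) = 1 − 0.008520 ≈ 0.991

0.991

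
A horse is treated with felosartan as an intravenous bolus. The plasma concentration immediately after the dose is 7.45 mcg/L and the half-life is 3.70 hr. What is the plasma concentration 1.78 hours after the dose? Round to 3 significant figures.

k = ln 2 / 3.70 = 0.1873 hr⁻¹
C(t) = C₀ e^(−kt) = 7.45 × e^(−0.1873 × 1.78) = 7.45 × e^(−0.3335) = 7.45 × 0.7164 ≈ 5.34 mcg/L

5.34 mcg/L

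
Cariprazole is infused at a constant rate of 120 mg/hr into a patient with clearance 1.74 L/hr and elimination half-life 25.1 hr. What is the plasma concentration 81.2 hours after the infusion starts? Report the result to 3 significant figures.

61.6 mg/L

Css = rate / CL = 120 / 1.74 = 68.97 mg/L
k = ln 2 / 25.1 = 0.02762 hr⁻¹
C(t) = Css (1 − e^(−kt)) = 68.97 × (1 − e^(−2.242)) = 68.97 × 0.8938 ≈ 61.6 mg/L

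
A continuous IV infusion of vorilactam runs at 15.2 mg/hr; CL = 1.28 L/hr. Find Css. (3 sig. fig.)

Css = infusion rate / CL = 15.2 / 1.28 ≈ 11.9 µg/mL

11.9 µg/mL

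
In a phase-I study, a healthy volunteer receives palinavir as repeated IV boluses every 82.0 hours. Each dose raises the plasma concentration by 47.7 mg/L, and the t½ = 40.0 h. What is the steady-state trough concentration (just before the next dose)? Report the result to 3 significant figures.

k = ln 2 / 40.0 = 0.01733 h⁻¹
Fraction remaining after one interval: e^(−kτ) = e^(−0.01733 × 82.0) = 0.2415
R = 1 / (1 − 0.2415) = 1.318
Css,max = 47.7 × 1.318 = 62.89 mg/L
Css,min = Css,max × e^(−kτ) = 62.89 × 0.2415 ≈ 15.2 mg/L

15.2 mg/L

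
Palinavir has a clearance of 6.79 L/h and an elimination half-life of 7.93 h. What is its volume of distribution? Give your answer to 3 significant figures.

k = ln 2 / t½ = ln 2 / 7.93 = 0.08741 h⁻¹
V = CL / k = 6.79 / 0.08741 ≈ 77.7 L

77.7 L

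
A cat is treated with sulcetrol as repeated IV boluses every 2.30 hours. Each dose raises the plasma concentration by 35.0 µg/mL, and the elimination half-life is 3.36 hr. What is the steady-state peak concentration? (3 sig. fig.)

k = ln 2 / 3.36 = 0.2063 hr⁻¹
Fraction remaining after one interval: e^(−kτ) = e^(−0.2063 × 2.30) = 0.6222
R = 1 / (1 − 0.6222) = 2.647
Css,max = 35.0 × 2.647 ≈ 92.6 µg/mL

92.6 µg/mL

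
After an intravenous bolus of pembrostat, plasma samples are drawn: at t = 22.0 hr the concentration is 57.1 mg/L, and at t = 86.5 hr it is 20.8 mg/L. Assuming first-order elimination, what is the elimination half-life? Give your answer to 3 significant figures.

44.3 hours

k = ln(C₁/C₂) / (t₂ − t₁) = ln(57.1/20.8) / (86.5 − 22.0)
  = 1.010 / 64.50 = 0.01566 hr⁻¹
t½ = ln 2 / k = ln 2 / 0.01566 ≈ 44.3 hours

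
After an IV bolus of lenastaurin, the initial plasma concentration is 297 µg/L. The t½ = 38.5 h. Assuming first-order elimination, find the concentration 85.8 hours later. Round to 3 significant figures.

k = ln 2 / 38.5 = 0.01800 h⁻¹
85.8 h is 2.229 half-lives, so C = 297 × (1/2)^2.229 = 297 × 0.2134 ≈ 63.4 µg/L

63.4 µg/L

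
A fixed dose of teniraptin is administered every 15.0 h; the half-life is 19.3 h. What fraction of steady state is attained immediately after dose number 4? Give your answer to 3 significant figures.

0.884

k = ln 2 / 19.3 = 0.03591 h⁻¹
f_n = 1 − e^(−nkτ) = 1 − e^(−4 × 0.03591 × 15.0) = 1 − e^(−2.155) = 1 − 0.1159 ≈ 0.884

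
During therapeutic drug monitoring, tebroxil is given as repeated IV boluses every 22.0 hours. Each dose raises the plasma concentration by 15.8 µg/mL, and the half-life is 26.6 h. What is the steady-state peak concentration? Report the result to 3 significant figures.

k = ln 2 / 26.6 = 0.02606 h⁻¹
Fraction remaining after one interval: e^(−kτ) = e^(−0.02606 × 22.0) = 0.5637
R = 1 / (1 − 0.5637) = 2.292
Css,max = 15.8 × 2.292 ≈ 36.2 µg/mL

36.2 µg/mL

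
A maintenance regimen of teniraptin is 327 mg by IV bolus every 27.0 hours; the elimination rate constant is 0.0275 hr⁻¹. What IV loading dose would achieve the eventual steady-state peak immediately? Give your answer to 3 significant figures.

Accumulation ratio R = 1 / (1 − e^(−kτ)) = 1 / (1 − e^(−0.02750×27.0)) = 1 / (1 − 0.4759) = 1.908
Loading dose = maintenance dose × R = 327 × 1.908 ≈ 624 mg

624 mg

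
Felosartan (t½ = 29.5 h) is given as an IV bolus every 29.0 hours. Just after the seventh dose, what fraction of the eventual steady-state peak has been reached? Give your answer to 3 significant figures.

k = ln 2 / 29.5 = 0.02350 h⁻¹
f_n = 1 − e^(−nkτ) = 1 − e^(−7 × 0.02350 × 29.0) = 1 − e^(−4.770) = 1 − 0.008482 ≈ 0.992

0.992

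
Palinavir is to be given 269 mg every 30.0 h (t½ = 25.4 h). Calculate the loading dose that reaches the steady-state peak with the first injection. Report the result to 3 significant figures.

481 mg

k = ln 2 / 25.4 = 0.02729 h⁻¹
Accumulation ratio R = 1 / (1 − e^(−kτ)) = 1 / (1 − e^(−0.02729×30.0)) = 1 / (1 − 0.4410) = 1.789
Loading dose = maintenance dose × R = 269 × 1.789 ≈ 481 mg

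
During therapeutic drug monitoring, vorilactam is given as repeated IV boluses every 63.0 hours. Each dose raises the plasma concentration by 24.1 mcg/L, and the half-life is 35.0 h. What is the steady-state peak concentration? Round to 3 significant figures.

33.8 mcg/L

k = ln 2 / 35.0 = 0.01980 h⁻¹
Fraction remaining after one interval: e^(−kτ) = e^(−0.01980 × 63.0) = 0.2872
R = 1 / (1 − 0.2872) = 1.403
Css,max = 24.1 × 1.403 ≈ 33.8 mcg/L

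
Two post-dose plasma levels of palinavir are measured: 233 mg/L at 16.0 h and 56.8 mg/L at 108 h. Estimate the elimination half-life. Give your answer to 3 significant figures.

45.2 hours

k = ln(C₁/C₂) / (t₂ − t₁) = ln(233/56.8) / (108 − 16.0)
  = 1.412 / 92.00 = 0.01534 h⁻¹
t½ = ln 2 / k = ln 2 / 0.01534 ≈ 45.2 hours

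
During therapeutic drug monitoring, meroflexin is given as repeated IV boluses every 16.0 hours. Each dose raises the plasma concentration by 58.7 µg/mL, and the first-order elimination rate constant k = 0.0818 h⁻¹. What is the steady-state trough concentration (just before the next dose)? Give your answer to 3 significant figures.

Fraction remaining after one interval: e^(−kτ) = e^(−0.08180 × 16.0) = 0.2701
R = 1 / (1 − 0.2701) = 1.370
Css,max = 58.7 × 1.370 = 80.43 µg/mL
Css,min = Css,max × e^(−kτ) = 80.43 × 0.2701 ≈ 21.7 µg/mL

21.7 µg/mL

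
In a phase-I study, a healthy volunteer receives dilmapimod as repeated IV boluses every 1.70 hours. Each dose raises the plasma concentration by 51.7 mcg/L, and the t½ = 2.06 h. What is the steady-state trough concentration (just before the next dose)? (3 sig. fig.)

k = ln 2 / 2.06 = 0.3365 h⁻¹
Fraction remaining after one interval: e^(−kτ) = e^(−0.3365 × 1.70) = 0.5644
R = 1 / (1 − 0.5644) = 2.296
Css,max = 51.7 × 2.296 = 118.7 mcg/L
Css,min = Css,max × e^(−kτ) = 118.7 × 0.5644 ≈ 67.0 mcg/L

67.0 mcg/L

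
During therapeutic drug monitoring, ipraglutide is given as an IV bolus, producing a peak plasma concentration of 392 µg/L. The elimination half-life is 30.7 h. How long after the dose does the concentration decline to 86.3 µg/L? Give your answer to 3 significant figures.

67.0 hours

k = ln 2 / 30.7 = 0.02258 h⁻¹
C(t) = C₀ e^(−kt)  ⇒  t = ln(C₀/C) / k
t = ln(392/86.3) / 0.02258 = 1.513 / 0.02258 ≈ 67.0 hours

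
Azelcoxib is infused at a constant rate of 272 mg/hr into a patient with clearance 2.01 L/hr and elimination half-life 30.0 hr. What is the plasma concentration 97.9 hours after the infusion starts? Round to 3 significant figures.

Css = rate / CL = 272 / 2.01 = 135.3 µg/mL
k = ln 2 / 30.0 = 0.02310 hr⁻¹
C(t) = Css (1 − e^(−kt)) = 135.3 × (1 − e^(−2.262)) = 135.3 × 0.8959 ≈ 121 µg/mL

121 µg/mL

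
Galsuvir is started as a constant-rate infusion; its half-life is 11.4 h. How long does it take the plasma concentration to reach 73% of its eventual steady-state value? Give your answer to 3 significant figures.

21.5 hours

k = ln 2 / 11.4 = 0.06080 h⁻¹
f = 1 − e^(−kt)  ⇒  t = −ln(1 − f) / k
t = −ln(1 − 0.73) / 0.06080 = 1.309 / 0.06080 ≈ 21.5 hours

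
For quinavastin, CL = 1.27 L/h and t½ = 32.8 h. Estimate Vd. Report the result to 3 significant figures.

k = ln 2 / t½ = ln 2 / 32.8 = 0.02113 h⁻¹
V = CL / k = 1.27 / 0.02113 ≈ 60.1 L

60.1 L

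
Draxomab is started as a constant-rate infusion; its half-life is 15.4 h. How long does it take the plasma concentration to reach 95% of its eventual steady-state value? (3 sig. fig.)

66.6 hours

k = ln 2 / 15.4 = 0.04501 h⁻¹
f = 1 − e^(−kt)  ⇒  t = −ln(1 − f) / k
t = −ln(1 − 0.95) / 0.04501 = 2.996 / 0.04501 ≈ 66.6 hours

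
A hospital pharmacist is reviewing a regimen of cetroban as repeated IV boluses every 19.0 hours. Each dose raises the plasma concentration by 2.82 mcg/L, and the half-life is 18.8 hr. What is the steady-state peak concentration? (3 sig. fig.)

k = ln 2 / 18.8 = 0.03687 hr⁻¹
Fraction remaining after one interval: e^(−kτ) = e^(−0.03687 × 19.0) = 0.4963
R = 1 / (1 − 0.4963) = 1.985
Css,max = 2.82 × 1.985 ≈ 5.60 mcg/L

5.60 mcg/L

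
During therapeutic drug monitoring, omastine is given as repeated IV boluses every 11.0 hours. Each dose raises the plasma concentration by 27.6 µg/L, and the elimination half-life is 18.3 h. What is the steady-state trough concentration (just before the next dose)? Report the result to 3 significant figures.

k = ln 2 / 18.3 = 0.03788 h⁻¹
Fraction remaining after one interval: e^(−kτ) = e^(−0.03788 × 11.0) = 0.6593
R = 1 / (1 − 0.6593) = 2.935
Css,max = 27.6 × 2.935 = 81.00 µg/L
Css,min = Css,max × e^(−kτ) = 81.00 × 0.6593 ≈ 53.4 µg/L

53.4 µg/L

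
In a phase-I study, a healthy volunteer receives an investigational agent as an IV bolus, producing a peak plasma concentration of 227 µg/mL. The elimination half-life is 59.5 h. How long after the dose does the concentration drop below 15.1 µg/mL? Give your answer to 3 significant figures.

k = ln 2 / 59.5 = 0.01165 h⁻¹
C(t) = C₀ e^(−kt)  ⇒  t = ln(C₀/C) / k
t = ln(227/15.1) / 0.01165 = 2.710 / 0.01165 ≈ 233 hours

233 hours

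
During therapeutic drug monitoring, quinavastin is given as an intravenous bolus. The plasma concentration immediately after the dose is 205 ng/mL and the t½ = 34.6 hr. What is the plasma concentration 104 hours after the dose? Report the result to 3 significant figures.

k = ln 2 / 34.6 = 0.02003 hr⁻¹
104 hr is 3.006 half-lives, so C = 205 × (1/2)^3.006 = 205 × 0.1245 ≈ 25.5 ng/mL

25.5 ng/mL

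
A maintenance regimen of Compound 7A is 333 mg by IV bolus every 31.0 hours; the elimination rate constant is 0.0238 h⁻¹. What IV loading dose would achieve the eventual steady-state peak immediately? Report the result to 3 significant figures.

Accumulation ratio R = 1 / (1 − e^(−kτ)) = 1 / (1 − e^(−0.02380×31.0)) = 1 / (1 − 0.4782) = 1.916
Loading dose = maintenance dose × R = 333 × 1.916 ≈ 638 mg

638 mg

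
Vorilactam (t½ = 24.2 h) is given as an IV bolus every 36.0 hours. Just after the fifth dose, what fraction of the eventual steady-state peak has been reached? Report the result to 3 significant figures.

0.994

k = ln 2 / 24.2 = 0.02864 h⁻¹
f_n = 1 − e^(−nkτ) = 1 − e^(−5 × 0.02864 × 36.0) = 1 − e^(−5.156) = 1 − 0.005767 ≈ 0.994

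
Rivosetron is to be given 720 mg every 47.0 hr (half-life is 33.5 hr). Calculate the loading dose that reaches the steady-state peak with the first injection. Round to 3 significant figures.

1160 mg

k = ln 2 / 33.5 = 0.02069 hr⁻¹
Accumulation ratio R = 1 / (1 − e^(−kτ)) = 1 / (1 − e^(−0.02069×47.0)) = 1 / (1 − 0.3781) = 1.608
Loading dose = maintenance dose × R = 720 × 1.608 ≈ 1160 mg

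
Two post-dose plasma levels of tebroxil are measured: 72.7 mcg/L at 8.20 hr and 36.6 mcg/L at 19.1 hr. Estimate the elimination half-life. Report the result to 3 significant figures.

k = ln(C₁/C₂) / (t₂ − t₁) = ln(72.7/36.6) / (19.1 − 8.20)
  = 0.6863 / 10.90 = 0.06296 hr⁻¹
t½ = ln 2 / k = ln 2 / 0.06296 ≈ 11.0 hours

11.0 hours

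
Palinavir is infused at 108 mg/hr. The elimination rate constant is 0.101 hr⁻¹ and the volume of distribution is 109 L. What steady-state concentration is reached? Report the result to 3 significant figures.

9.81 µg/mL

CL = k · V = 0.101 × 109 = 11.01 L/hr
Css = rate / CL = 108 / 11.01 ≈ 9.81 µg/mL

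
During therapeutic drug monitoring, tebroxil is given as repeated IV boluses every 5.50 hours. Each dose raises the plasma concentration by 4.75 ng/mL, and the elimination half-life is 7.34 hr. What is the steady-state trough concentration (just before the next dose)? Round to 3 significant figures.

k = ln 2 / 7.34 = 0.09443 hr⁻¹
Fraction remaining after one interval: e^(−kτ) = e^(−0.09443 × 5.50) = 0.5949
R = 1 / (1 − 0.5949) = 2.468
Css,max = 4.75 × 2.468 = 11.73 ng/mL
Css,min = Css,max × e^(−kτ) = 11.73 × 0.5949 ≈ 6.98 ng/mL

6.98 ng/mL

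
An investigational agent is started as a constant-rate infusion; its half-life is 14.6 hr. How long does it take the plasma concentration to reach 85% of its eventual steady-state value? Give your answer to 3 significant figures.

40.0 hours

k = ln 2 / 14.6 = 0.04748 hr⁻¹
f = 1 − e^(−kt)  ⇒  t = −ln(1 − f) / k
t = −ln(1 − 0.85) / 0.04748 = 1.897 / 0.04748 ≈ 40.0 hours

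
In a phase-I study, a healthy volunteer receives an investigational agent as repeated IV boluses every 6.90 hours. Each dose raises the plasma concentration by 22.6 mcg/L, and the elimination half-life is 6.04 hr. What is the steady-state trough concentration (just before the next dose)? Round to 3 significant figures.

k = ln 2 / 6.04 = 0.1148 hr⁻¹
Fraction remaining after one interval: e^(−kτ) = e^(−0.1148 × 6.90) = 0.4530
R = 1 / (1 − 0.4530) = 1.828
Css,max = 22.6 × 1.828 = 41.32 mcg/L
Css,min = Css,max × e^(−kτ) = 41.32 × 0.4530 ≈ 18.7 mcg/L

18.7 mcg/L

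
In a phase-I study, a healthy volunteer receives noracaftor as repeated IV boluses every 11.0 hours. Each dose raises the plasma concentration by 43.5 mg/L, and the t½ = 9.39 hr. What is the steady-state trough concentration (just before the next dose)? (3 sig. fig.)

34.7 mg/L

k = ln 2 / 9.39 = 0.07382 hr⁻¹
Fraction remaining after one interval: e^(−kτ) = e^(−0.07382 × 11.0) = 0.4440
R = 1 / (1 − 0.4440) = 1.798
Css,max = 43.5 × 1.798 = 78.23 mg/L
Css,min = Css,max × e^(−kτ) = 78.23 × 0.4440 ≈ 34.7 mg/L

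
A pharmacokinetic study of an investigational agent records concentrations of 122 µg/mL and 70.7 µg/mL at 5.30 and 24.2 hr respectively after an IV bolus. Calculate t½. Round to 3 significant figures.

k = ln(C₁/C₂) / (t₂ − t₁) = ln(122/70.7) / (24.2 − 5.30)
  = 0.5456 / 18.90 = 0.02887 hr⁻¹
t½ = ln 2 / k = ln 2 / 0.02887 ≈ 24.0 hours

24.0 hours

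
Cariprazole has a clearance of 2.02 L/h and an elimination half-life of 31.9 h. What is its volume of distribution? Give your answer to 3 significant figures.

93.0 L

k = ln 2 / t½ = ln 2 / 31.9 = 0.02173 h⁻¹
V = CL / k = 2.02 / 0.02173 ≈ 93.0 L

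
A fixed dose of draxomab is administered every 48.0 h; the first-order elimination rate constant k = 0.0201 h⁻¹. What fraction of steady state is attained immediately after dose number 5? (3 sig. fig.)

0.992

f_n = 1 − e^(−nkτ) = 1 − e^(−5 × 0.02010 × 48.0) = 1 − e^(−4.824) = 1 − 0.008035 ≈ 0.992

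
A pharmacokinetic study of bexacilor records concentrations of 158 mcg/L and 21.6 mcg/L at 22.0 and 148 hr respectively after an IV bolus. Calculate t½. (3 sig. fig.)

k = ln(C₁/C₂) / (t₂ − t₁) = ln(158/21.6) / (148 − 22.0)
  = 1.990 / 126.0 = 0.01579 hr⁻¹
t½ = ln 2 / k = ln 2 / 0.01579 ≈ 43.9 hours

43.9 hours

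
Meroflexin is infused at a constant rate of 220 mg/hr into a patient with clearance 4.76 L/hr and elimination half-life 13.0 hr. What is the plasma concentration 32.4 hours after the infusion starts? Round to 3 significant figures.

38.0 µg/mL

Css = rate / CL = 220 / 4.76 = 46.22 µg/mL
k = ln 2 / 13.0 = 0.05332 hr⁻¹
C(t) = Css (1 − e^(−kt)) = 46.22 × (1 − e^(−1.728)) = 46.22 × 0.8223 ≈ 38.0 µg/mL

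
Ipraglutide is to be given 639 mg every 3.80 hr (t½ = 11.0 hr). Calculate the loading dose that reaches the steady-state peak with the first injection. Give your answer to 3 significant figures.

3000 mg

k = ln 2 / 11.0 = 0.06301 hr⁻¹
Accumulation ratio R = 1 / (1 − e^(−kτ)) = 1 / (1 − e^(−0.06301×3.80)) = 1 / (1 − 0.7871) = 4.696
Loading dose = maintenance dose × R = 639 × 4.696 ≈ 3000 mg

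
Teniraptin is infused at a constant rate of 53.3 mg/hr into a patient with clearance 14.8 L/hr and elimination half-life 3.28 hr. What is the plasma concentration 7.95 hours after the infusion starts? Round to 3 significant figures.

Css = rate / CL = 53.3 / 14.8 = 3.601 µg/mL
k = ln 2 / 3.28 = 0.2113 hr⁻¹
C(t) = Css (1 − e^(−kt)) = 3.601 × (1 − e^(−1.680)) = 3.601 × 0.8136 ≈ 2.93 µg/mL

2.93 µg/mL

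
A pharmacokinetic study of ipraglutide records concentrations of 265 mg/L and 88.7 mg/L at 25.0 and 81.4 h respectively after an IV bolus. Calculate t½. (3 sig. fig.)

35.7 hours

k = ln(C₁/C₂) / (t₂ − t₁) = ln(265/88.7) / (81.4 − 25.0)
  = 1.094 / 56.40 = 0.01941 h⁻¹
t½ = ln 2 / k = ln 2 / 0.01941 ≈ 35.7 hours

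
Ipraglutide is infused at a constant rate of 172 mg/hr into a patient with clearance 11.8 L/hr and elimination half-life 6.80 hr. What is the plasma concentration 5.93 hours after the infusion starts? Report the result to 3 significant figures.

Css = rate / CL = 172 / 11.8 = 14.58 µg/mL
k = ln 2 / 6.80 = 0.1019 hr⁻¹
C(t) = Css (1 − e^(−kt)) = 14.58 × (1 − e^(−0.6045)) = 14.58 × 0.4536 ≈ 6.61 µg/mL

6.61 µg/mL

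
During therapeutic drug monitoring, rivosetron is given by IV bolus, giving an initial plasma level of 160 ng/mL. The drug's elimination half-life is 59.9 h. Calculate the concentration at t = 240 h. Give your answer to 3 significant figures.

k = ln 2 / 59.9 = 0.01157 h⁻¹
240 h is 4.007 half-lives, so C = 160 × (1/2)^4.007 = 160 × 0.06221 ≈ 9.95 ng/mL

9.95 ng/mL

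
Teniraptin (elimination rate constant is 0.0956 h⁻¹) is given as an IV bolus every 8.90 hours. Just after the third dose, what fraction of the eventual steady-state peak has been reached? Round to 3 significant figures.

0.922

f_n = 1 − e^(−nkτ) = 1 − e^(−3 × 0.09560 × 8.90) = 1 − e^(−2.553) = 1 − 0.07789 ≈ 0.922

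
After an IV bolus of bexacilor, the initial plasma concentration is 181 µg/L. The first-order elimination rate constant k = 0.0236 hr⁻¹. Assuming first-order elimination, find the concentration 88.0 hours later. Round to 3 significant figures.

22.7 µg/L

C(t) = C₀ e^(−kt) = 181 × e^(−0.02360 × 88.0) = 181 × e^(−2.077) = 181 × 0.1253 ≈ 22.7 µg/L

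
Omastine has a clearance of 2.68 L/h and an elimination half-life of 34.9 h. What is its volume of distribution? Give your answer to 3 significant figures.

k = ln 2 / t½ = ln 2 / 34.9 = 0.01986 h⁻¹
V = CL / k = 2.68 / 0.01986 ≈ 135 L

135 L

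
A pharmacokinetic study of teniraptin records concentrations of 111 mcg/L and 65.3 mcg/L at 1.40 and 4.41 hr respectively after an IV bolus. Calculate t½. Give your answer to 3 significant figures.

k = ln(C₁/C₂) / (t₂ − t₁) = ln(111/65.3) / (4.41 − 1.40)
  = 0.5305 / 3.010 = 0.1763 hr⁻¹
t½ = ln 2 / k = ln 2 / 0.1763 ≈ 3.93 hours

3.93 hours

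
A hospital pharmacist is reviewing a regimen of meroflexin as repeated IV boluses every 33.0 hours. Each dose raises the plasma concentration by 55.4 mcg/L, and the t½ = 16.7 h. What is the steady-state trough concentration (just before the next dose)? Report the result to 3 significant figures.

18.9 mcg/L

k = ln 2 / 16.7 = 0.04151 h⁻¹
Fraction remaining after one interval: e^(−kτ) = e^(−0.04151 × 33.0) = 0.2542
R = 1 / (1 − 0.2542) = 1.341
Css,max = 55.4 × 1.341 = 74.28 mcg/L
Css,min = Css,max × e^(−kτ) = 74.28 × 0.2542 ≈ 18.9 mcg/L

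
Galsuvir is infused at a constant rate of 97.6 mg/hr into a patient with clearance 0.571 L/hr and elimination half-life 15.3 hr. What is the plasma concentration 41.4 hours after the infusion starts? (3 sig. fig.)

Css = rate / CL = 97.6 / 0.571 = 170.9 mg/L
k = ln 2 / 15.3 = 0.04530 hr⁻¹
C(t) = Css (1 − e^(−kt)) = 170.9 × (1 − e^(−1.876)) = 170.9 × 0.8467 ≈ 145 mg/L

145 mg/L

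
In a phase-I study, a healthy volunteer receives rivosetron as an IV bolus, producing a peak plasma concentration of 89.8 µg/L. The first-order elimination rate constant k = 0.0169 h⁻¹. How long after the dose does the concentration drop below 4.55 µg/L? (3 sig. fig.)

176 hours

C(t) = C₀ e^(−kt)  ⇒  t = ln(C₀/C) / k
t = ln(89.8/4.55) / 0.01690 = 2.982 / 0.01690 ≈ 176 hours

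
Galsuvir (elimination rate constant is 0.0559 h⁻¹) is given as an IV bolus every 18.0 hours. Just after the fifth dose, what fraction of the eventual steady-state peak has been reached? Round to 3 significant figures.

f_n = 1 − e^(−nkτ) = 1 − e^(−5 × 0.05590 × 18.0) = 1 − e^(−5.031) = 1 − 0.006532 ≈ 0.993

0.993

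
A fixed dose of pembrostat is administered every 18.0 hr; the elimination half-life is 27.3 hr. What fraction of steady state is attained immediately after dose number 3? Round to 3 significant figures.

0.746

k = ln 2 / 27.3 = 0.02539 hr⁻¹
f_n = 1 − e^(−nkτ) = 1 − e^(−3 × 0.02539 × 18.0) = 1 − e^(−1.371) = 1 − 0.2538 ≈ 0.746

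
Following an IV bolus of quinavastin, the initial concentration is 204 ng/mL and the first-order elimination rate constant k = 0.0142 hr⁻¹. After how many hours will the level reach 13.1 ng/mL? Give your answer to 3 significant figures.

C(t) = C₀ e^(−kt)  ⇒  t = ln(C₀/C) / k
t = ln(204/13.1) / 0.01420 = 2.746 / 0.01420 ≈ 193 hours

193 hours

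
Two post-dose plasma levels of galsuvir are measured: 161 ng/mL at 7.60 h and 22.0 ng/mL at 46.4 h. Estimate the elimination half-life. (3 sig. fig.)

k = ln(C₁/C₂) / (t₂ − t₁) = ln(161/22.0) / (46.4 − 7.60)
  = 1.990 / 38.80 = 0.05130 h⁻¹
t½ = ln 2 / k = ln 2 / 0.05130 ≈ 13.5 hours

13.5 hours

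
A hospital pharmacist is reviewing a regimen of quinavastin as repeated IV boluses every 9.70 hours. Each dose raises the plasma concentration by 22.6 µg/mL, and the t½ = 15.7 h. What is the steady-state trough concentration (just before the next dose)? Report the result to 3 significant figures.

k = ln 2 / 15.7 = 0.04415 h⁻¹
Fraction remaining after one interval: e^(−kτ) = e^(−0.04415 × 9.70) = 0.6516
R = 1 / (1 − 0.6516) = 2.871
Css,max = 22.6 × 2.871 = 64.88 µg/mL
Css,min = Css,max × e^(−kτ) = 64.88 × 0.6516 ≈ 42.3 µg/mL

42.3 µg/mL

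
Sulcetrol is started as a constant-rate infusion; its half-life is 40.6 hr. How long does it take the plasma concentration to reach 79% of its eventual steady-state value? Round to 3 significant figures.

k = ln 2 / 40.6 = 0.01707 hr⁻¹
f = 1 − e^(−kt)  ⇒  t = −ln(1 − f) / k
t = −ln(1 − 0.79) / 0.01707 = 1.561 / 0.01707 ≈ 91.4 hours

91.4 hours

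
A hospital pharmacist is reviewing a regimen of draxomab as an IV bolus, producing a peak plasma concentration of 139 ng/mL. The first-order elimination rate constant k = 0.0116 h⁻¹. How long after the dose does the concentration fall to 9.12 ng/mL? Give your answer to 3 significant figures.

C(t) = C₀ e^(−kt)  ⇒  t = ln(C₀/C) / k
t = ln(139/9.12) / 0.01160 = 2.724 / 0.01160 ≈ 235 hours

235 hours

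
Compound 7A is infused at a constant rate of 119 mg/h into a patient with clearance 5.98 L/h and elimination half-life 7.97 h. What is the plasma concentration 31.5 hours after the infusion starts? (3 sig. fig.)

Css = rate / CL = 119 / 5.98 = 19.90 mg/L
k = ln 2 / 7.97 = 0.08697 h⁻¹
C(t) = Css (1 − e^(−kt)) = 19.90 × (1 − e^(−2.740)) = 19.90 × 0.9354 ≈ 18.6 mg/L

18.6 mg/L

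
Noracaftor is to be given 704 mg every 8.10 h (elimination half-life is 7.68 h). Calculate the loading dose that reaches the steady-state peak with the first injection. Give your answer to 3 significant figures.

1360 mg

k = ln 2 / 7.68 = 0.09025 h⁻¹
Accumulation ratio R = 1 / (1 − e^(−kτ)) = 1 / (1 − e^(−0.09025×8.10)) = 1 / (1 − 0.4814) = 1.928
Loading dose = maintenance dose × R = 704 × 1.928 ≈ 1360 mg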